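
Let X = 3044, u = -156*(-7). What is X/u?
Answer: 761/273 ≈ 2.7875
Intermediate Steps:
u = 1092
X/u = 3044/1092 = 3044*(1/1092) = 761/273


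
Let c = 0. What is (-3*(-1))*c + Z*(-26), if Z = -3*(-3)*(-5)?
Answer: 1170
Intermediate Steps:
Z = -45 (Z = 9*(-5) = -45)
(-3*(-1))*c + Z*(-26) = -3*(-1)*0 - 45*(-26) = 3*0 + 1170 = 0 + 1170 = 1170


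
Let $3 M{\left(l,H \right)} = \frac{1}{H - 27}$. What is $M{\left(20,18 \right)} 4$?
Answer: $- \frac{4}{27} \approx -0.14815$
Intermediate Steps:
$M{\left(l,H \right)} = \frac{1}{3 \left(-27 + H\right)}$ ($M{\left(l,H \right)} = \frac{1}{3 \left(H - 27\right)} = \frac{1}{3 \left(-27 + H\right)}$)
$M{\left(20,18 \right)} 4 = \frac{1}{3 \left(-27 + 18\right)} 4 = \frac{1}{3 \left(-9\right)} 4 = \frac{1}{3} \left(- \frac{1}{9}\right) 4 = \left(- \frac{1}{27}\right) 4 = - \frac{4}{27}$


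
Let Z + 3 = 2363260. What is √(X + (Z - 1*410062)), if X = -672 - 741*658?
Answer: √1464945 ≈ 1210.3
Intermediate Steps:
Z = 2363257 (Z = -3 + 2363260 = 2363257)
X = -488250 (X = -672 - 487578 = -488250)
√(X + (Z - 1*410062)) = √(-488250 + (2363257 - 1*410062)) = √(-488250 + (2363257 - 410062)) = √(-488250 + 1953195) = √1464945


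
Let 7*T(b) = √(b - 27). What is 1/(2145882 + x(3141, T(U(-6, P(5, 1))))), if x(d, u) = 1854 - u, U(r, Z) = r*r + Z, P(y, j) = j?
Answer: 52619532/113012863179547 + 7*√10/226025726359094 ≈ 4.6561e-7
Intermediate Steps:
U(r, Z) = Z + r² (U(r, Z) = r² + Z = Z + r²)
T(b) = √(-27 + b)/7 (T(b) = √(b - 27)/7 = √(-27 + b)/7)
1/(2145882 + x(3141, T(U(-6, P(5, 1))))) = 1/(2145882 + (1854 - √(-27 + (1 + (-6)²))/7)) = 1/(2145882 + (1854 - √(-27 + (1 + 36))/7)) = 1/(2145882 + (1854 - √(-27 + 37)/7)) = 1/(2145882 + (1854 - √10/7)) = 1/(2147736 - √10/7)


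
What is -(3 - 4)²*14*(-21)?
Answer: 294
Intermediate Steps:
-(3 - 4)²*14*(-21) = -(-1)²*14*(-21) = -1*14*(-21) = -14*(-21) = -1*(-294) = 294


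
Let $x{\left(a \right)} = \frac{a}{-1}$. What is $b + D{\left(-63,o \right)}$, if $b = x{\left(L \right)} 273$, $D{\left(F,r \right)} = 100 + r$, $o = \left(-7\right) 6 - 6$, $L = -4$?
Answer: $1144$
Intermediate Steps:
$x{\left(a \right)} = - a$ ($x{\left(a \right)} = a \left(-1\right) = - a$)
$o = -48$ ($o = -42 - 6 = -48$)
$b = 1092$ ($b = \left(-1\right) \left(-4\right) 273 = 4 \cdot 273 = 1092$)
$b + D{\left(-63,o \right)} = 1092 + \left(100 - 48\right) = 1092 + 52 = 1144$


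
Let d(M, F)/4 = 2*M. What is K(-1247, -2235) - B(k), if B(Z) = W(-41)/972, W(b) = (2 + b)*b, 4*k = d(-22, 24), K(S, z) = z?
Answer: -724673/324 ≈ -2236.6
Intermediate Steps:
d(M, F) = 8*M (d(M, F) = 4*(2*M) = 8*M)
k = -44 (k = (8*(-22))/4 = (1/4)*(-176) = -44)
W(b) = b*(2 + b)
B(Z) = 533/324 (B(Z) = -41*(2 - 41)/972 = -41*(-39)*(1/972) = 1599*(1/972) = 533/324)
K(-1247, -2235) - B(k) = -2235 - 1*533/324 = -2235 - 533/324 = -724673/324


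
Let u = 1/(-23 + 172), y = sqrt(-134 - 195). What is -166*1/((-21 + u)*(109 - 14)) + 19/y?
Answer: 12367/148580 - 19*I*sqrt(329)/329 ≈ 0.083235 - 1.0475*I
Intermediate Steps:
y = I*sqrt(329) (y = sqrt(-329) = I*sqrt(329) ≈ 18.138*I)
u = 1/149 ≈ 0.0067114
-166*1/((-21 + u)*(109 - 14)) + 19/y = -166*1/((-21 + 1/149)*(109 - 14)) + 19/((I*sqrt(329))) = -166/(95*(-3128/149)) + 19*(-I*sqrt(329)/329) = -166/(-297160/149) - 19*I*sqrt(329)/329 = -166*(-149/297160) - 19*I*sqrt(329)/329 = 12367/148580 - 19*I*sqrt(329)/329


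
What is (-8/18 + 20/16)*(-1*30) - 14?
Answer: -229/6 ≈ -38.167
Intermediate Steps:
(-8/18 + 20/16)*(-1*30) - 14 = (-8*1/18 + 20*(1/16))*(-30) - 14 = (-4/9 + 5/4)*(-30) - 14 = (29/36)*(-30) - 14 = -145/6 - 14 = -229/6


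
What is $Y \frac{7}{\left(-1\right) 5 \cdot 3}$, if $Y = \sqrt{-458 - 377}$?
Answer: $- \frac{7 i \sqrt{835}}{15} \approx - 13.485 i$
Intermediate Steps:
$Y = i \sqrt{835}$ ($Y = \sqrt{-835} = i \sqrt{835} \approx 28.896 i$)
$Y \frac{7}{\left(-1\right) 5 \cdot 3} = i \sqrt{835} \frac{7}{\left(-1\right) 5 \cdot 3} = i \sqrt{835} \frac{7}{\left(-5\right) 3} = i \sqrt{835} \frac{7}{-15} = i \sqrt{835} \cdot 7 \left(- \frac{1}{15}\right) = i \sqrt{835} \left(- \frac{7}{15}\right) = - \frac{7 i \sqrt{835}}{15}$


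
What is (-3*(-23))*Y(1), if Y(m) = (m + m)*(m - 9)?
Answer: -1104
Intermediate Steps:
Y(m) = 2*m*(-9 + m) (Y(m) = (2*m)*(-9 + m) = 2*m*(-9 + m))
(-3*(-23))*Y(1) = (-3*(-23))*(2*1*(-9 + 1)) = 69*(2*1*(-8)) = 69*(-16) = -1104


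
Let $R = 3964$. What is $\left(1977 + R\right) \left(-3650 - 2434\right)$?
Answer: $-36145044$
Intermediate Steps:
$\left(1977 + R\right) \left(-3650 - 2434\right) = \left(1977 + 3964\right) \left(-3650 - 2434\right) = 5941 \left(-6084\right) = -36145044$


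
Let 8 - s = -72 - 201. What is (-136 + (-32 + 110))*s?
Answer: -16298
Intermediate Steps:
s = 281 (s = 8 - (-72 - 201) = 8 - 1*(-273) = 8 + 273 = 281)
(-136 + (-32 + 110))*s = (-136 + (-32 + 110))*281 = (-136 + 78)*281 = -58*281 = -16298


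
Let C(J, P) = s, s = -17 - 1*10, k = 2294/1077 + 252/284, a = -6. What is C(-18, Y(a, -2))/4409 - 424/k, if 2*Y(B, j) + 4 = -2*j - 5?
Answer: -142954862847/1017266525 ≈ -140.53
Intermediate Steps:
k = 230725/76467 (k = 2294*(1/1077) + 252*(1/284) = 2294/1077 + 63/71 = 230725/76467 ≈ 3.0173)
Y(B, j) = -9/2 - j (Y(B, j) = -2 + (-2*j - 5)/2 = -2 + (-5 - 2*j)/2 = -2 + (-5/2 - j) = -9/2 - j)
s = -27 (s = -17 - 10 = -27)
C(J, P) = -27
C(-18, Y(a, -2))/4409 - 424/k = -27/4409 - 424/230725/76467 = -27*1/4409 - 424*76467/230725 = -27/4409 - 32422008/230725 = -142954862847/1017266525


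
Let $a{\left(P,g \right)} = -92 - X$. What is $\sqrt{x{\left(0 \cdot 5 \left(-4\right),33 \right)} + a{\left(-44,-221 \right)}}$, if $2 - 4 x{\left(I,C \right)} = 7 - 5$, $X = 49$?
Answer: $i \sqrt{141} \approx 11.874 i$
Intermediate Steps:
$x{\left(I,C \right)} = 0$ ($x{\left(I,C \right)} = \frac{1}{2} - \frac{7 - 5}{4} = \frac{1}{2} - \frac{1}{2} = 0$)
$a{\left(P,g \right)} = -141$ ($a{\left(P,g \right)} = -92 - 49 = -141$)
$\sqrt{x{\left(0 \cdot 5 \left(-4\right),33 \right)} + a{\left(-44,-221 \right)}} = \sqrt{0 - 141} = \sqrt{-141} = i \sqrt{141}$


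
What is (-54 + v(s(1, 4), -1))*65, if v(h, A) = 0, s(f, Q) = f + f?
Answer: -3510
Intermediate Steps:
s(f, Q) = 2*f
(-54 + v(s(1, 4), -1))*65 = (-54 + 0)*65 = -54*65 = -3510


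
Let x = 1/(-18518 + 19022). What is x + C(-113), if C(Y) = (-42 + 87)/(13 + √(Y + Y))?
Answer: 59047/39816 - 9*I*√226/79 ≈ 1.483 - 1.7127*I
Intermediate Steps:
x = 1/504 ≈ 0.0019841
C(Y) = 45/(13 + √2*√Y) (C(Y) = 45/(13 + √(2*Y)) = 45/(13 + √2*√Y))
x + C(-113) = 1/504 + 45/(13 + √2*√(-113)) = 1/504 + 45/(13 + √2*(I*√113)) = 1/504 + 45/(13 + I*√226)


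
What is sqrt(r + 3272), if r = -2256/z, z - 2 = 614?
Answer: sqrt(19377974)/77 ≈ 57.169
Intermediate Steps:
z = 616 (z = 2 + 614 = 616)
r = -282/77 (r = -2256/616 = -2256*1/616 = -282/77 ≈ -3.6623)
sqrt(r + 3272) = sqrt(-282/77 + 3272) = sqrt(251662/77) = sqrt(19377974)/77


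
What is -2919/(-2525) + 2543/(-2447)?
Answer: 721718/6178675 ≈ 0.11681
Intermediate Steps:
-2919/(-2525) + 2543/(-2447) = -2919*(-1/2525) + 2543*(-1/2447) = 2919/2525 - 2543/2447 = 721718/6178675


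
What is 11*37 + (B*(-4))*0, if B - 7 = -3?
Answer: 407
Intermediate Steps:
B = 4 (B = 7 - 3 = 4)
11*37 + (B*(-4))*0 = 11*37 + (4*(-4))*0 = 407 - 16*0 = 407 + 0 = 407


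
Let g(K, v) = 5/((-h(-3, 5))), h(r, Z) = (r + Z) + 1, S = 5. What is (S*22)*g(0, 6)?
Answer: -550/3 ≈ -183.33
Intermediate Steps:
h(r, Z) = 1 + Z + r (h(r, Z) = (Z + r) + 1 = 1 + Z + r)
g(K, v) = -5/3 (g(K, v) = 5/((-(1 + 5 - 3))) = 5/((-1*3)) = 5/(-3) = 5*(-⅓) = -5/3)
(S*22)*g(0, 6) = (5*22)*(-5/3) = 110*(-5/3) = -550/3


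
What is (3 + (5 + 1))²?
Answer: 81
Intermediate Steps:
(3 + (5 + 1))² = (3 + 6)² = 9² = 81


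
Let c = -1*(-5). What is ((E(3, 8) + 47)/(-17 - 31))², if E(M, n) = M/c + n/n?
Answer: 6561/6400 ≈ 1.0252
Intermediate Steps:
c = 5
E(M, n) = 1 + M/5 (E(M, n) = M/5 + n/n = M*(⅕) + 1 = M/5 + 1 = 1 + M/5)
((E(3, 8) + 47)/(-17 - 31))² = (((1 + (⅕)*3) + 47)/(-17 - 31))² = (((1 + ⅗) + 47)/(-48))² = ((8/5 + 47)*(-1/48))² = ((243/5)*(-1/48))² = (-81/80)² = 6561/6400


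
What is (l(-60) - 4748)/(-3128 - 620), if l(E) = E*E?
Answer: 287/937 ≈ 0.30630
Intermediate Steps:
l(E) = E²
(l(-60) - 4748)/(-3128 - 620) = ((-60)² - 4748)/(-3128 - 620) = (3600 - 4748)/(-3748) = -1148*(-1/3748) = 287/937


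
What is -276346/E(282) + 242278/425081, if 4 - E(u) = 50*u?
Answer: 60442292357/2995970888 ≈ 20.175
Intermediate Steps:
E(u) = 4 - 50*u
-276346/E(282) + 242278/425081 = -276346/(4 - 50*282) + 242278/425081 = -276346/(4 - 14100) + 242278*(1/425081) = -276346/(-14096) + 242278/425081 = -276346*(-1/14096) + 242278/425081 = 138173/7048 + 242278/425081 = 60442292357/2995970888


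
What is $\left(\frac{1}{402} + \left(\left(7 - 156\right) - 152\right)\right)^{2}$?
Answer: $\frac{14641242001}{161604} \approx 90600.0$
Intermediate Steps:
$\left(\frac{1}{402} + \left(\left(7 - 156\right) - 152\right)\right)^{2} = \left(\frac{1}{402} - 301\right)^{2} = \left(- \frac{121001}{402}\right)^{2} = \frac{14641242001}{161604}$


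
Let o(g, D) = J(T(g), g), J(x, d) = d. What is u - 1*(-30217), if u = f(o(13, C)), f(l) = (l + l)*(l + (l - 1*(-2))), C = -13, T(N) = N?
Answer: 30945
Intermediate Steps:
o(g, D) = g
f(l) = 2*l*(2 + 2*l) (f(l) = (2*l)*(l + (l + 2)) = (2*l)*(l + (2 + l)) = (2*l)*(2 + 2*l) = 2*l*(2 + 2*l))
u = 728 (u = 4*13*(1 + 13) = 4*13*14 = 728)
u - 1*(-30217) = 728 - 1*(-30217) = 728 + 30217 = 30945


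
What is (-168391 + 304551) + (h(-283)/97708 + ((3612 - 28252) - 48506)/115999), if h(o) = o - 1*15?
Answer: 59355168578525/435924242 ≈ 1.3616e+5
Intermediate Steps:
h(o) = -15 + o (h(o) = o - 15 = -15 + o)
(-168391 + 304551) + (h(-283)/97708 + ((3612 - 28252) - 48506)/115999) = (-168391 + 304551) + ((-15 - 283)/97708 + ((3612 - 28252) - 48506)/115999) = 136160 + (-298*1/97708 + (-24640 - 48506)*(1/115999)) = 136160 + (-149/48854 - 73146*1/115999) = 136160 + (-149/48854 - 73146/115999) = 136160 - 276212195/435924242 = 59355168578525/435924242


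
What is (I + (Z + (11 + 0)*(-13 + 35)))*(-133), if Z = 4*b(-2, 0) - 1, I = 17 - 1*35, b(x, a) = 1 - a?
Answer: -30191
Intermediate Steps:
I = -18 (I = 17 - 35 = -18)
Z = 3 (Z = 4*(1 - 1*0) - 1 = 4*(1 + 0) - 1 = 4*1 - 1 = 4 - 1 = 3)
(I + (Z + (11 + 0)*(-13 + 35)))*(-133) = (-18 + (3 + (11 + 0)*(-13 + 35)))*(-133) = (-18 + (3 + 11*22))*(-133) = (-18 + (3 + 242))*(-133) = (-18 + 245)*(-133) = 227*(-133) = -30191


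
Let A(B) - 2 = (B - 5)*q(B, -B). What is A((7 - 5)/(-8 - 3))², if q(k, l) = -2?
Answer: 18496/121 ≈ 152.86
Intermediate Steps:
A(B) = 12 - 2*B (A(B) = 2 + (B - 5)*(-2) = 2 + (-5 + B)*(-2) = 2 + (10 - 2*B) = 12 - 2*B)
A((7 - 5)/(-8 - 3))² = (12 - 2*(7 - 5)/(-8 - 3))² = (12 - 4/(-11))² = (12 - 4*(-1)/11)² = (12 - 2*(-2/11))² = (12 + 4/11)² = (136/11)² = 18496/121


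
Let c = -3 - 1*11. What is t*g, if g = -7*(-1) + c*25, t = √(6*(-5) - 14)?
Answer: -686*I*√11 ≈ -2275.2*I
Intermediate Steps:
c = -14 (c = -3 - 11 = -14)
t = 2*I*√11 (t = √(-30 - 14) = √(-44) = 2*I*√11 ≈ 6.6332*I)
g = -343 (g = -7*(-1) - 14*25 = 7 - 350 = -343)
t*g = (2*I*√11)*(-343) = -686*I*√11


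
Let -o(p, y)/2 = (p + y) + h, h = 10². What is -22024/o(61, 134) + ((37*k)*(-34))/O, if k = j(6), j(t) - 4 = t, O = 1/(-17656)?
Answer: 65523192612/295 ≈ 2.2211e+8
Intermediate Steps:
O = -1/17656 ≈ -5.6638e-5
j(t) = 4 + t
k = 10 (k = 4 + 6 = 10)
h = 100
o(p, y) = -200 - 2*p - 2*y (o(p, y) = -2*((p + y) + 100) = -2*(100 + p + y) = -200 - 2*p - 2*y)
-22024/o(61, 134) + ((37*k)*(-34))/O = -22024/(-200 - 2*61 - 2*134) + ((37*10)*(-34))/(-1/17656) = -22024/(-200 - 122 - 268) + (370*(-34))*(-17656) = -22024/(-590) - 12580*(-17656) = -22024*(-1/590) + 222112480 = 11012/295 + 222112480 = 65523192612/295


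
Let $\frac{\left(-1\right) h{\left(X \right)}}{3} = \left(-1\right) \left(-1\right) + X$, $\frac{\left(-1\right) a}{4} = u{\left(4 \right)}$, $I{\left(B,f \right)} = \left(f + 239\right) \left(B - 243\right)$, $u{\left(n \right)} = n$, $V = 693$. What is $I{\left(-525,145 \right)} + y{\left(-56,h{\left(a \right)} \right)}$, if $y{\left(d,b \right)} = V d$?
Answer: $-333720$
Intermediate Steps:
$I{\left(B,f \right)} = \left(-243 + B\right) \left(239 + f\right)$ ($I{\left(B,f \right)} = \left(239 + f\right) \left(-243 + B\right) = \left(-243 + B\right) \left(239 + f\right)$)
$a = -16$ ($a = \left(-4\right) 4 = -16$)
$h{\left(X \right)} = -3 - 3 X$ ($h{\left(X \right)} = - 3 \left(\left(-1\right) \left(-1\right) + X\right) = - 3 \left(1 + X\right) = -3 - 3 X$)
$y{\left(d,b \right)} = 693 d$
$I{\left(-525,145 \right)} + y{\left(-56,h{\left(a \right)} \right)} = \left(-58077 - 35235 + 239 \left(-525\right) - 76125\right) + 693 \left(-56\right) = \left(-58077 - 35235 - 125475 - 76125\right) - 38808 = -294912 - 38808 = -333720$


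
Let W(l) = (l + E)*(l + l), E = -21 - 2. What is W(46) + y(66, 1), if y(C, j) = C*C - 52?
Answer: 6420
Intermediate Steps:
E = -23
y(C, j) = -52 + C² (y(C, j) = C² - 52 = -52 + C²)
W(l) = 2*l*(-23 + l) (W(l) = (l - 23)*(l + l) = (-23 + l)*(2*l) = 2*l*(-23 + l))
W(46) + y(66, 1) = 2*46*(-23 + 46) + (-52 + 66²) = 2*46*23 + (-52 + 4356) = 2116 + 4304 = 6420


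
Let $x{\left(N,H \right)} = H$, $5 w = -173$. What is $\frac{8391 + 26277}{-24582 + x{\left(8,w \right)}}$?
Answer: $- \frac{173340}{123083} \approx -1.4083$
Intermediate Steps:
$w = - \frac{173}{5}$ ($w = \frac{1}{5} \left(-173\right) = - \frac{173}{5} \approx -34.6$)
$\frac{8391 + 26277}{-24582 + x{\left(8,w \right)}} = \frac{8391 + 26277}{-24582 - \frac{173}{5}} = \frac{34668}{- \frac{123083}{5}} = 34668 \left(- \frac{5}{123083}\right) = - \frac{173340}{123083}$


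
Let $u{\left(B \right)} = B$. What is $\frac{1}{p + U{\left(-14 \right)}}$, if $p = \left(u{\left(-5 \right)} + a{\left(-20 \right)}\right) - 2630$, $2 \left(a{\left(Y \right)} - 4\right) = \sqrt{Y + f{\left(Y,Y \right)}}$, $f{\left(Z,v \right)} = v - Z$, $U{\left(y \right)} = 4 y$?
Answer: $- \frac{2687}{7219974} - \frac{i \sqrt{5}}{7219974} \approx -0.00037216 - 3.0971 \cdot 10^{-7} i$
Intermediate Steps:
$a{\left(Y \right)} = 4 + \frac{\sqrt{Y}}{2}$ ($a{\left(Y \right)} = 4 + \frac{\sqrt{Y + \left(Y - Y\right)}}{2} = 4 + \frac{\sqrt{Y + 0}}{2} = 4 + \frac{\sqrt{Y}}{2}$)
$p = -2631 + i \sqrt{5}$ ($p = \left(-5 + \left(4 + \frac{\sqrt{-20}}{2}\right)\right) - 2630 = \left(-5 + \left(4 + \frac{2 i \sqrt{5}}{2}\right)\right) - 2630 = \left(-5 + \left(4 + i \sqrt{5}\right)\right) - 2630 = \left(-1 + i \sqrt{5}\right) - 2630 = -2631 + i \sqrt{5} \approx -2631.0 + 2.2361 i$)
$\frac{1}{p + U{\left(-14 \right)}} = \frac{1}{\left(-2631 + i \sqrt{5}\right) + 4 \left(-14\right)} = \frac{1}{\left(-2631 + i \sqrt{5}\right) - 56} = \frac{1}{-2687 + i \sqrt{5}}$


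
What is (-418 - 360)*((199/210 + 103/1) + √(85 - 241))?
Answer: -8491481/105 - 1556*I*√39 ≈ -80871.0 - 9717.2*I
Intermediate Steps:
(-418 - 360)*((199/210 + 103/1) + √(85 - 241)) = -778*((199*(1/210) + 103*1) + √(-156)) = -778*((199/210 + 103) + 2*I*√39) = -778*(21829/210 + 2*I*√39) = -8491481/105 - 1556*I*√39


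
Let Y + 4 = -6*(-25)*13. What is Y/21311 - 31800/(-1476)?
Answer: 56713508/2621253 ≈ 21.636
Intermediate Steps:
Y = 1946 (Y = -4 - 6*(-25)*13 = -4 + 150*13 = -4 + 1950 = 1946)
Y/21311 - 31800/(-1476) = 1946/21311 - 31800/(-1476) = 1946*(1/21311) - 31800*(-1/1476) = 1946/21311 + 2650/123 = 56713508/2621253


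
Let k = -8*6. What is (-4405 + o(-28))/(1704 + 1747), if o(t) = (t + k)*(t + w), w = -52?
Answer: 1675/3451 ≈ 0.48537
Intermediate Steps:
k = -48
o(t) = (-52 + t)*(-48 + t) (o(t) = (t - 48)*(t - 52) = (-48 + t)*(-52 + t) = (-52 + t)*(-48 + t))
(-4405 + o(-28))/(1704 + 1747) = (-4405 + (2496 + (-28)**2 - 100*(-28)))/(1704 + 1747) = (-4405 + (2496 + 784 + 2800))/3451 = (-4405 + 6080)*(1/3451) = 1675*(1/3451) = 1675/3451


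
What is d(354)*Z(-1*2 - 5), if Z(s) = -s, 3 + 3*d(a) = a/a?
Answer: -14/3 ≈ -4.6667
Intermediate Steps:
d(a) = -⅔ (d(a) = -1 + (a/a)/3 = -1 + (⅓)*1 = -1 + ⅓ = -⅔)
d(354)*Z(-1*2 - 5) = -(-2)*(-1*2 - 5)/3 = -(-2)*(-2 - 5)/3 = -(-2)*(-7)/3 = -⅔*7 = -14/3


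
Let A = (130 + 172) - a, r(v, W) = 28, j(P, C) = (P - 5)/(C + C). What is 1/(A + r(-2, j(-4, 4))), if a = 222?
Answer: 1/108 ≈ 0.0092593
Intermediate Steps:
j(P, C) = (-5 + P)/(2*C) (j(P, C) = (-5 + P)/((2*C)) = (-5 + P)*(1/(2*C)) = (-5 + P)/(2*C))
A = 80 (A = (130 + 172) - 1*222 = 302 - 222 = 80)
1/(A + r(-2, j(-4, 4))) = 1/(80 + 28) = 1/108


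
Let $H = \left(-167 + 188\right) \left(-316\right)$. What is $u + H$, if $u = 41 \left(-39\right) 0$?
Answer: $-6636$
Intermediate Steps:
$H = -6636$ ($H = 21 \left(-316\right) = -6636$)
$u = 0$ ($u = \left(-1599\right) 0 = 0$)
$u + H = 0 - 6636 = -6636$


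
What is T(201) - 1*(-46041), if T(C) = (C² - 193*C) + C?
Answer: 47850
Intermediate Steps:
T(C) = C² - 192*C
T(201) - 1*(-46041) = 201*(-192 + 201) - 1*(-46041) = 201*9 + 46041 = 1809 + 46041 = 47850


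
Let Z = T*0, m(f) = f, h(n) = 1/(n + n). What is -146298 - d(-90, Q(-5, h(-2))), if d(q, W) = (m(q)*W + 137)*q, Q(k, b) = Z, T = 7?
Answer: -133968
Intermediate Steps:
h(n) = 1/(2*n)
Z = 0 (Z = 7*0 = 0)
Q(k, b) = 0
d(q, W) = q*(137 + W*q) (d(q, W) = (q*W + 137)*q = (W*q + 137)*q = (137 + W*q)*q = q*(137 + W*q))
-146298 - d(-90, Q(-5, h(-2))) = -146298 - (-90)*(137 + 0*(-90)) = -146298 - (-90)*(137 + 0) = -146298 - (-90)*137 = -146298 - 1*(-12330) = -146298 + 12330 = -133968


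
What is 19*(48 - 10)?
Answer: 722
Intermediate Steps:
19*(48 - 10) = 19*38 = 722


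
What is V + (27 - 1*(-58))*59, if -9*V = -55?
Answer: 45190/9 ≈ 5021.1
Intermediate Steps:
V = 55/9 (V = -⅑*(-55) = 55/9 ≈ 6.1111)
V + (27 - 1*(-58))*59 = 55/9 + (27 - 1*(-58))*59 = 55/9 + (27 + 58)*59 = 55/9 + 85*59 = 55/9 + 5015 = 45190/9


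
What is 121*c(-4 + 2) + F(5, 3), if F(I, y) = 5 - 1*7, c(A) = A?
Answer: -244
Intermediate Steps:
F(I, y) = -2 (F(I, y) = 5 - 7 = -2)
121*c(-4 + 2) + F(5, 3) = 121*(-4 + 2) - 2 = 121*(-2) - 2 = -242 - 2 = -244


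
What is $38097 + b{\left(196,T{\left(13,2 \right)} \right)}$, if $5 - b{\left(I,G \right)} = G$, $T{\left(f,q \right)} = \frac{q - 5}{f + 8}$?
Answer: $\frac{266715}{7} \approx 38102.0$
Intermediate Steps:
$T{\left(f,q \right)} = \frac{-5 + q}{8 + f}$
$b{\left(I,G \right)} = 5 - G$
$38097 + b{\left(196,T{\left(13,2 \right)} \right)} = 38097 + \left(5 - \frac{-5 + 2}{8 + 13}\right) = 38097 + \left(5 - \frac{1}{21} \left(-3\right)\right) = 38097 + \left(5 - - \frac{1}{7}\right) = 38097 + \left(5 + \frac{1}{7}\right) = 38097 + \frac{36}{7} = \frac{266715}{7}$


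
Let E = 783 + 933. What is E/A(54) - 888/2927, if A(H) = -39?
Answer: -129676/2927 ≈ -44.303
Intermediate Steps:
E = 1716
E/A(54) - 888/2927 = 1716/(-39) - 888/2927 = 1716*(-1/39) - 888*1/2927 = -44 - 888/2927 = -129676/2927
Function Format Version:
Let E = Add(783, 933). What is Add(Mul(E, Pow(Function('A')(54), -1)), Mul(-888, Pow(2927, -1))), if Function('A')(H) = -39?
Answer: Rational(-129676, 2927) ≈ -44.303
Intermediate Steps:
E = 1716
Add(Mul(E, Pow(Function('A')(54), -1)), Mul(-888, Pow(2927, -1))) = Add(Mul(1716, Pow(-39, -1)), Mul(-888, Pow(2927, -1))) = Add(Mul(1716, Rational(-1, 39)), Mul(-888, Rational(1, 2927))) = Add(-44, Rational(-888, 2927)) = Rational(-129676, 2927)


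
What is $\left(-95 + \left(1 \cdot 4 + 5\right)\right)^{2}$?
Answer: $7396$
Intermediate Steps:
$\left(-95 + \left(1 \cdot 4 + 5\right)\right)^{2} = \left(-95 + \left(4 + 5\right)\right)^{2} = \left(-95 + 9\right)^{2} = \left(-86\right)^{2} = 7396$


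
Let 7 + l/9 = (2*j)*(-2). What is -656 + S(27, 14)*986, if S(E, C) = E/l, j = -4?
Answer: -982/3 ≈ -327.33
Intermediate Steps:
l = 81 (l = -63 + 9*((2*(-4))*(-2)) = -63 + 9*(-8*(-2)) = -63 + 9*16 = -63 + 144 = 81)
S(E, C) = E/81
-656 + S(27, 14)*986 = -656 + ((1/81)*27)*986 = -656 + (⅓)*986 = -656 + 986/3 = -982/3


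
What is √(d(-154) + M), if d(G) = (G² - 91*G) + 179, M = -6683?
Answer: √31226 ≈ 176.71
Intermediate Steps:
d(G) = 179 + G² - 91*G
√(d(-154) + M) = √((179 + (-154)² - 91*(-154)) - 6683) = √((179 + 23716 + 14014) - 6683) = √(37909 - 6683) = √31226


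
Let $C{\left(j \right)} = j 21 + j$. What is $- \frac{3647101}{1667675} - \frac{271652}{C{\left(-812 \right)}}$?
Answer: $\frac{96968859209}{7447836550} \approx 13.02$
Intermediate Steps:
$C{\left(j \right)} = 22 j$ ($C{\left(j \right)} = 21 j + j = 22 j$)
$- \frac{3647101}{1667675} - \frac{271652}{C{\left(-812 \right)}} = - \frac{3647101}{1667675} - \frac{271652}{22 \left(-812\right)} = \left(-3647101\right) \frac{1}{1667675} - \frac{271652}{-17864} = - \frac{3647101}{1667675} - - \frac{67913}{4466} = - \frac{3647101}{1667675} + \frac{67913}{4466} = \frac{96968859209}{7447836550}$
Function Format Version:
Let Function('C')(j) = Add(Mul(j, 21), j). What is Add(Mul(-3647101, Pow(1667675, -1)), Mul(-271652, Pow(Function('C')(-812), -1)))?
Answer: Rational(96968859209, 7447836550) ≈ 13.020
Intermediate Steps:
Function('C')(j) = Mul(22, j) (Function('C')(j) = Add(Mul(21, j), j) = Mul(22, j))
Add(Mul(-3647101, Pow(1667675, -1)), Mul(-271652, Pow(Function('C')(-812), -1))) = Add(Mul(-3647101, Pow(1667675, -1)), Mul(-271652, Pow(Mul(22, -812), -1))) = Add(Mul(-3647101, Rational(1, 1667675)), Mul(-271652, Pow(-17864, -1))) = Add(Rational(-3647101, 1667675), Mul(-271652, Rational(-1, 17864))) = Add(Rational(-3647101, 1667675), Rational(67913, 4466)) = Rational(96968859209, 7447836550)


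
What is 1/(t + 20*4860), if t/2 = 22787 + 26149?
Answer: 1/195072 ≈ 5.1263e-6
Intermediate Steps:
t = 97872 (t = 2*(22787 + 26149) = 2*48936 = 97872)
1/(t + 20*4860) = 1/(97872 + 20*4860) = 1/(97872 + 97200) = 1/195072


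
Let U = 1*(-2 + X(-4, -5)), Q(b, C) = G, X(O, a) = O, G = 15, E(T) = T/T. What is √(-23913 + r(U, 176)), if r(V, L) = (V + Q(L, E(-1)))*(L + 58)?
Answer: 3*I*√2423 ≈ 147.67*I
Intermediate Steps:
E(T) = 1
Q(b, C) = 15
U = -6 (U = 1*(-2 - 4) = 1*(-6) = -6)
r(V, L) = (15 + V)*(58 + L) (r(V, L) = (V + 15)*(L + 58) = (15 + V)*(58 + L))
√(-23913 + r(U, 176)) = √(-23913 + (870 + 15*176 + 58*(-6) + 176*(-6))) = √(-23913 + (870 + 2640 - 348 - 1056)) = √(-23913 + 2106) = √(-21807) = 3*I*√2423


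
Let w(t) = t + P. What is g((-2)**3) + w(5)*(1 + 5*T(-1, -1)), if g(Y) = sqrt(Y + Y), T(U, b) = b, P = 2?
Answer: -28 + 4*I ≈ -28.0 + 4.0*I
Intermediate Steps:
g(Y) = sqrt(2)*sqrt(Y) (g(Y) = sqrt(2*Y) = sqrt(2)*sqrt(Y))
w(t) = 2 + t (w(t) = t + 2 = 2 + t)
g((-2)**3) + w(5)*(1 + 5*T(-1, -1)) = sqrt(2)*sqrt((-2)**3) + (2 + 5)*(1 + 5*(-1)) = sqrt(2)*sqrt(-8) + 7*(1 - 5) = sqrt(2)*(2*I*sqrt(2)) + 7*(-4) = 4*I - 28 = -28 + 4*I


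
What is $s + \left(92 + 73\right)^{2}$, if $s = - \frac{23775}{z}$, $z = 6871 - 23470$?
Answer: $\frac{150643850}{5533} \approx 27226.0$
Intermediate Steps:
$z = -16599$ ($z = 6871 - 23470 = -16599$)
$s = \frac{7925}{5533}$ ($s = - \frac{23775}{-16599} = \left(-23775\right) \left(- \frac{1}{16599}\right) = \frac{7925}{5533} \approx 1.4323$)
$s + \left(92 + 73\right)^{2} = \frac{7925}{5533} + \left(92 + 73\right)^{2} = \frac{7925}{5533} + 165^{2} = \frac{7925}{5533} + 27225 = \frac{150643850}{5533}$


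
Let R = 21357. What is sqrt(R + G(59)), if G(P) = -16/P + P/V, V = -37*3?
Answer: 2*sqrt(228988627266)/6549 ≈ 146.14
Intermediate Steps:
V = -111
G(P) = -16/P - P/111 (G(P) = -16/P + P/(-111) = -16/P + P*(-1/111) = -16/P - P/111)
sqrt(R + G(59)) = sqrt(21357 + (-16/59 - 1/111*59)) = sqrt(21357 + (-16*1/59 - 59/111)) = sqrt(21357 + (-16/59 - 59/111)) = sqrt(21357 - 5257/6549) = sqrt(139861736/6549) = 2*sqrt(228988627266)/6549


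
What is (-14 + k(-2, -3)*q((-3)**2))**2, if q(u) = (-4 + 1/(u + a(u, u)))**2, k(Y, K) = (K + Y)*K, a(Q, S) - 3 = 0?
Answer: 107599129/2304 ≈ 46701.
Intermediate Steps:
a(Q, S) = 3 (a(Q, S) = 3 + 0 = 3)
k(Y, K) = K*(K + Y)
q(u) = (-4 + 1/(3 + u))**2 (q(u) = (-4 + 1/(u + 3))**2 = (-4 + 1/(3 + u))**2)
(-14 + k(-2, -3)*q((-3)**2))**2 = (-14 + (-3*(-3 - 2))*((11 + 4*(-3)**2)**2/(3 + (-3)**2)**2))**2 = (-14 + (-3*(-5))*((11 + 4*9)**2/(3 + 9)**2))**2 = (-14 + 15*((11 + 36)**2/12**2))**2 = (-14 + 15*((1/144)*47**2))**2 = (-14 + 15*((1/144)*2209))**2 = (-14 + 15*(2209/144))**2 = (-14 + 11045/48)**2 = (10373/48)**2 = 107599129/2304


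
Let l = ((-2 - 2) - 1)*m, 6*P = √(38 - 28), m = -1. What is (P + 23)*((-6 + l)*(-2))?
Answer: 46 + √10/3 ≈ 47.054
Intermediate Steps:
P = √10/6 (P = √(38 - 28)/6 = √10/6 ≈ 0.52705)
l = 5 (l = ((-2 - 2) - 1)*(-1) = (-4 - 1)*(-1) = -5*(-1) = 5)
(P + 23)*((-6 + l)*(-2)) = (√10/6 + 23)*((-6 + 5)*(-2)) = (23 + √10/6)*(-1*(-2)) = (23 + √10/6)*2 = 46 + √10/3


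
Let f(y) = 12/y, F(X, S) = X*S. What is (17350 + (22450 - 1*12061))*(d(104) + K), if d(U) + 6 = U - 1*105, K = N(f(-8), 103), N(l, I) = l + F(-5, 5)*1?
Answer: -1858513/2 ≈ -9.2926e+5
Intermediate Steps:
F(X, S) = S*X
N(l, I) = -25 + l (N(l, I) = l + (5*(-5))*1 = l - 25*1 = l - 25 = -25 + l)
K = -53/2 (K = -25 + 12/(-8) = -25 + 12*(-⅛) = -25 - 3/2 = -53/2 ≈ -26.500)
d(U) = -111 + U (d(U) = -6 + (U - 1*105) = -6 + (U - 105) = -6 + (-105 + U) = -111 + U)
(17350 + (22450 - 1*12061))*(d(104) + K) = (17350 + (22450 - 1*12061))*((-111 + 104) - 53/2) = (17350 + (22450 - 12061))*(-7 - 53/2) = (17350 + 10389)*(-67/2) = 27739*(-67/2) = -1858513/2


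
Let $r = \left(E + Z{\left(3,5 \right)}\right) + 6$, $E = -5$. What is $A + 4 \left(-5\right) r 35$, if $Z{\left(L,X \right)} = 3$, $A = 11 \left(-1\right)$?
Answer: $-2811$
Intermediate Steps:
$A = -11$
$r = 4$ ($r = \left(-5 + 3\right) + 6 = -2 + 6 = 4$)
$A + 4 \left(-5\right) r 35 = -11 + 4 \left(-5\right) 4 \cdot 35 = -11 + \left(-20\right) 4 \cdot 35 = -11 - 2800 = -2811$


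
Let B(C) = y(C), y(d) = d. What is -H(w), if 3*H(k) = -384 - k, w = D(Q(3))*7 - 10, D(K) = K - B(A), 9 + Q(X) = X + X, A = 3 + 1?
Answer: 325/3 ≈ 108.33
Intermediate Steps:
A = 4
B(C) = C
Q(X) = -9 + 2*X (Q(X) = -9 + (X + X) = -9 + 2*X)
D(K) = -4 + K (D(K) = K - 1*4 = K - 4 = -4 + K)
w = -59 (w = (-4 + (-9 + 2*3))*7 - 10 = (-4 + (-9 + 6))*7 - 10 = (-4 - 3)*7 - 10 = -7*7 - 10 = -49 - 10 = -59)
H(k) = -128 - k/3 (H(k) = (-384 - k)/3 = -128 - k/3)
-H(w) = -(-128 - 1/3*(-59)) = -(-128 + 59/3) = -1*(-325/3) = 325/3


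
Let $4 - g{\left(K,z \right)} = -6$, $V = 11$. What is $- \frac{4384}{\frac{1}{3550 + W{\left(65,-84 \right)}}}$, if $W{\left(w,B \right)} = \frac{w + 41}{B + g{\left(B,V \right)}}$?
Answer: $- \frac{575606048}{37} \approx -1.5557 \cdot 10^{7}$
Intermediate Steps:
$g{\left(K,z \right)} = 10$ ($g{\left(K,z \right)} = 4 - -6 = 4 + 6 = 10$)
$W{\left(w,B \right)} = \frac{41 + w}{10 + B}$ ($W{\left(w,B \right)} = \frac{w + 41}{B + 10} = \frac{41 + w}{10 + B}$)
$- \frac{4384}{\frac{1}{3550 + W{\left(65,-84 \right)}}} = - \frac{4384}{\frac{1}{3550 + \frac{41 + 65}{10 - 84}}} = - \frac{4384}{\frac{1}{3550 + \frac{1}{-74} \cdot 106}} = - \frac{4384}{\frac{1}{3550 - \frac{53}{37}}} = - \frac{4384}{\frac{1}{\frac{131297}{37}}} = - \frac{4384}{\frac{37}{131297}} = \left(-4384\right) \frac{131297}{37} = - \frac{575606048}{37}$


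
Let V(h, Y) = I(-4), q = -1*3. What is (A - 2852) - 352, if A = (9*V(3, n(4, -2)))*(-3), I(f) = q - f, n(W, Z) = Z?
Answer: -3231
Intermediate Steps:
q = -3
I(f) = -3 - f
V(h, Y) = 1 (V(h, Y) = -3 - 1*(-4) = -3 + 4 = 1)
A = -27 (A = (9*1)*(-3) = 9*(-3) = -27)
(A - 2852) - 352 = (-27 - 2852) - 352 = -2879 - 352 = -3231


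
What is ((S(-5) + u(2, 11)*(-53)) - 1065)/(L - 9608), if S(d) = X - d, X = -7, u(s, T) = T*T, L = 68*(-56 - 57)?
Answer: 170/393 ≈ 0.43257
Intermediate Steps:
L = -7684 (L = 68*(-113) = -7684)
u(s, T) = T²
S(d) = -7 - d
((S(-5) + u(2, 11)*(-53)) - 1065)/(L - 9608) = (((-7 - 1*(-5)) + 11²*(-53)) - 1065)/(-7684 - 9608) = (((-7 + 5) + 121*(-53)) - 1065)/(-17292) = ((-2 - 6413) - 1065)*(-1/17292) = (-6415 - 1065)*(-1/17292) = -7480*(-1/17292) = 170/393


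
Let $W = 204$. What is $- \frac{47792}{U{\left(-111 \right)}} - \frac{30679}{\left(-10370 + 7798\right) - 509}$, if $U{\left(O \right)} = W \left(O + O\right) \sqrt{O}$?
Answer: $\frac{30679}{3081} - \frac{5974 i \sqrt{111}}{628371} \approx 9.9575 - 0.10016 i$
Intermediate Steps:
$U{\left(O \right)} = 408 O^{\frac{3}{2}}$ ($U{\left(O \right)} = 204 \left(O + O\right) \sqrt{O} = 204 \cdot 2 O \sqrt{O} = 408 O \sqrt{O} = 408 O^{\frac{3}{2}}$)
$- \frac{47792}{U{\left(-111 \right)}} - \frac{30679}{\left(-10370 + 7798\right) - 509} = - \frac{47792}{408 \left(-111\right)^{\frac{3}{2}}} - \frac{30679}{\left(-10370 + 7798\right) - 509} = - \frac{47792}{408 \left(- 111 i \sqrt{111}\right)} - \frac{30679}{-2572 - 509} = - \frac{47792}{\left(-45288\right) i \sqrt{111}} - \frac{30679}{-3081} = - 47792 \frac{i \sqrt{111}}{5026968} - - \frac{30679}{3081} = - \frac{5974 i \sqrt{111}}{628371} + \frac{30679}{3081} = \frac{30679}{3081} - \frac{5974 i \sqrt{111}}{628371}$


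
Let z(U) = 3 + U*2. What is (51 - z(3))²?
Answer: 1764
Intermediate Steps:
z(U) = 3 + 2*U
(51 - z(3))² = (51 - (3 + 2*3))² = (51 - (3 + 6))² = (51 - 1*9)² = (51 - 9)² = 42² = 1764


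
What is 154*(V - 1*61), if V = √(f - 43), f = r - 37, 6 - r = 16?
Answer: -9394 + 462*I*√10 ≈ -9394.0 + 1461.0*I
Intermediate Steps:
r = -10 (r = 6 - 1*16 = 6 - 16 = -10)
f = -47 (f = -10 - 37 = -47)
V = 3*I*√10 (V = √(-47 - 43) = √(-90) = 3*I*√10 ≈ 9.4868*I)
154*(V - 1*61) = 154*(3*I*√10 - 1*61) = 154*(3*I*√10 - 61) = 154*(-61 + 3*I*√10) = -9394 + 462*I*√10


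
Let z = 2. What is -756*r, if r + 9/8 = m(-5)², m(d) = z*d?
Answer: -149499/2 ≈ -74750.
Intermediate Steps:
m(d) = 2*d
r = 791/8 (r = -9/8 + (2*(-5))² = -9/8 + (-10)² = -9/8 + 100 = 791/8 ≈ 98.875)
-756*r = -756*791/8 = -149499/2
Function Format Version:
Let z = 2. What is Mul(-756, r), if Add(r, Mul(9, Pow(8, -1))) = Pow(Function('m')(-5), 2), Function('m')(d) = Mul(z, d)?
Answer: Rational(-149499, 2) ≈ -74750.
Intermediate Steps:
Function('m')(d) = Mul(2, d)
r = Rational(791, 8) (r = Add(Rational(-9, 8), Pow(Mul(2, -5), 2)) = Add(Rational(-9, 8), Pow(-10, 2)) = Add(Rational(-9, 8), 100) = Rational(791, 8) ≈ 98.875)
Mul(-756, r) = Mul(-756, Rational(791, 8)) = Rational(-149499, 2)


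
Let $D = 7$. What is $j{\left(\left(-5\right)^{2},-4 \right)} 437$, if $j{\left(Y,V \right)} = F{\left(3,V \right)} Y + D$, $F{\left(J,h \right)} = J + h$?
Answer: $-7866$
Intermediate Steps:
$j{\left(Y,V \right)} = 7 + Y \left(3 + V\right)$ ($j{\left(Y,V \right)} = \left(3 + V\right) Y + 7 = Y \left(3 + V\right) + 7 = 7 + Y \left(3 + V\right)$)
$j{\left(\left(-5\right)^{2},-4 \right)} 437 = \left(7 + \left(-5\right)^{2} \left(3 - 4\right)\right) 437 = \left(7 + 25 \left(-1\right)\right) 437 = \left(7 - 25\right) 437 = \left(-18\right) 437 = -7866$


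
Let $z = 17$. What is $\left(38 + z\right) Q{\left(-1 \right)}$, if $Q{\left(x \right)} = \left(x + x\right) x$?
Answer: $110$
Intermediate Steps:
$Q{\left(x \right)} = 2 x^{2}$ ($Q{\left(x \right)} = 2 x x = 2 x^{2}$)
$\left(38 + z\right) Q{\left(-1 \right)} = \left(38 + 17\right) 2 \left(-1\right)^{2} = 55 \cdot 2 \cdot 1 = 55 \cdot 2 = 110$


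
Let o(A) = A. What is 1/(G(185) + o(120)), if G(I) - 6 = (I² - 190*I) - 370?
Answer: -1/1169 ≈ -0.00085543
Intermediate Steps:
G(I) = -364 + I² - 190*I (G(I) = 6 + ((I² - 190*I) - 370) = 6 + (-370 + I² - 190*I) = -364 + I² - 190*I)
1/(G(185) + o(120)) = 1/((-364 + 185² - 190*185) + 120) = 1/((-364 + 34225 - 35150) + 120) = 1/(-1289 + 120) = 1/(-1169) = -1/1169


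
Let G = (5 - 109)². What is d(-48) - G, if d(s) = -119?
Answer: -10935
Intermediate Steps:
G = 10816 (G = (-104)² = 10816)
d(-48) - G = -119 - 1*10816 = -119 - 10816 = -10935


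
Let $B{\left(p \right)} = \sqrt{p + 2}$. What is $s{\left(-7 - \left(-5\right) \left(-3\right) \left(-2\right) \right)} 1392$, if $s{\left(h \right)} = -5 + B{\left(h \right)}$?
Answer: $0$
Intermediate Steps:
$B{\left(p \right)} = \sqrt{2 + p}$
$s{\left(h \right)} = -5 + \sqrt{2 + h}$
$s{\left(-7 - \left(-5\right) \left(-3\right) \left(-2\right) \right)} 1392 = \left(-5 + \sqrt{2 - \left(7 + \left(-5\right) \left(-3\right) \left(-2\right)\right)}\right) 1392 = \left(-5 + \sqrt{2 - \left(7 + 15 \left(-2\right)\right)}\right) 1392 = \left(-5 + \sqrt{2 - -23}\right) 1392 = \left(-5 + \sqrt{2 + \left(-7 + 30\right)}\right) 1392 = \left(-5 + \sqrt{2 + 23}\right) 1392 = \left(-5 + \sqrt{25}\right) 1392 = \left(-5 + 5\right) 1392 = 0 \cdot 1392 = 0$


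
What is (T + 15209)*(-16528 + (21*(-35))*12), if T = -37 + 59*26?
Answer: -423463688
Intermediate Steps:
T = 1497 (T = -37 + 1534 = 1497)
(T + 15209)*(-16528 + (21*(-35))*12) = (1497 + 15209)*(-16528 + (21*(-35))*12) = 16706*(-16528 - 735*12) = 16706*(-16528 - 8820) = 16706*(-25348) = -423463688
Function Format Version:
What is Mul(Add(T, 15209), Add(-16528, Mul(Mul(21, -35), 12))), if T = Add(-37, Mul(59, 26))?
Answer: -423463688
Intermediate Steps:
T = 1497 (T = Add(-37, 1534) = 1497)
Mul(Add(T, 15209), Add(-16528, Mul(Mul(21, -35), 12))) = Mul(Add(1497, 15209), Add(-16528, Mul(Mul(21, -35), 12))) = Mul(16706, Add(-16528, Mul(-735, 12))) = Mul(16706, Add(-16528, -8820)) = Mul(16706, -25348) = -423463688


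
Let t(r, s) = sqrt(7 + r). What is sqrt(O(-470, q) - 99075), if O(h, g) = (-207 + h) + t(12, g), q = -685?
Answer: sqrt(-99752 + sqrt(19)) ≈ 315.83*I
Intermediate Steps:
O(h, g) = -207 + h + sqrt(19) (O(h, g) = (-207 + h) + sqrt(7 + 12) = (-207 + h) + sqrt(19) = -207 + h + sqrt(19))
sqrt(O(-470, q) - 99075) = sqrt((-207 - 470 + sqrt(19)) - 99075) = sqrt((-677 + sqrt(19)) - 99075) = sqrt(-99752 + sqrt(19))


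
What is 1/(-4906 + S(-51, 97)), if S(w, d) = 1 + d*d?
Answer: 1/4504 ≈ 0.00022202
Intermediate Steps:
S(w, d) = 1 + d**2
1/(-4906 + S(-51, 97)) = 1/(-4906 + (1 + 97**2)) = 1/(-4906 + (1 + 9409)) = 1/(-4906 + 9410) = 1/4504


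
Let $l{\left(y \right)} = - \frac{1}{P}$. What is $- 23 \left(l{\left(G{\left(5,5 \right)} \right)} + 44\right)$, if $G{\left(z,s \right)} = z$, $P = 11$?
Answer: $- \frac{11109}{11} \approx -1009.9$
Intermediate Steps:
$l{\left(y \right)} = - \frac{1}{11}$
$- 23 \left(l{\left(G{\left(5,5 \right)} \right)} + 44\right) = - 23 \left(- \frac{1}{11} + 44\right) = \left(-23\right) \frac{483}{11} = - \frac{11109}{11}$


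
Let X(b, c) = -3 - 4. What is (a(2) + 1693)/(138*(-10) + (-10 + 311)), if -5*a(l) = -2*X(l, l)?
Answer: -8451/5395 ≈ -1.5665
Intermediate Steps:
X(b, c) = -7
a(l) = -14/5 (a(l) = -(-2)*(-7)/5 = -⅕*14 = -14/5)
(a(2) + 1693)/(138*(-10) + (-10 + 311)) = (-14/5 + 1693)/(138*(-10) + (-10 + 311)) = 8451/(5*(-1380 + 301)) = (8451/5)/(-1079) = (8451/5)*(-1/1079) = -8451/5395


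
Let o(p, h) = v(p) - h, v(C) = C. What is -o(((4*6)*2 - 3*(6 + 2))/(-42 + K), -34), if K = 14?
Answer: -232/7 ≈ -33.143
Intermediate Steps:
o(p, h) = p - h
-o(((4*6)*2 - 3*(6 + 2))/(-42 + K), -34) = -(((4*6)*2 - 3*(6 + 2))/(-42 + 14) - 1*(-34)) = -((24*2 - 3*8)/(-28) + 34) = -((48 - 24)*(-1/28) + 34) = -(24*(-1/28) + 34) = -(-6/7 + 34) = -1*232/7 = -232/7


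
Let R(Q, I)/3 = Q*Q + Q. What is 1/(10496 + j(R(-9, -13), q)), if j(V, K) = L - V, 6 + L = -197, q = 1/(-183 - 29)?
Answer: 1/10077 ≈ 9.9236e-5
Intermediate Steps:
R(Q, I) = 3*Q + 3*Q**2 (R(Q, I) = 3*(Q*Q + Q) = 3*(Q**2 + Q) = 3*(Q + Q**2) = 3*Q + 3*Q**2)
q = -1/212 (q = 1/(-212) = -1/212 ≈ -0.0047170)
L = -203 (L = -6 - 197 = -203)
j(V, K) = -203 - V
1/(10496 + j(R(-9, -13), q)) = 1/(10496 + (-203 - 3*(-9)*(1 - 9))) = 1/(10496 + (-203 - 3*(-9)*(-8))) = 1/(10496 + (-203 - 1*216)) = 1/(10496 + (-203 - 216)) = 1/(10496 - 419) = 1/10077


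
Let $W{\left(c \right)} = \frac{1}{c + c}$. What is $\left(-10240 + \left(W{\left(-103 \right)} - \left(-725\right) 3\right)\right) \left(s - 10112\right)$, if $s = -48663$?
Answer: $\frac{97648256025}{206} \approx 4.7402 \cdot 10^{8}$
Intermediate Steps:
$W{\left(c \right)} = \frac{1}{2 c}$
$\left(-10240 + \left(W{\left(-103 \right)} - \left(-725\right) 3\right)\right) \left(s - 10112\right) = \left(-10240 + \left(\frac{1}{2 \left(-103\right)} - \left(-725\right) 3\right)\right) \left(-48663 - 10112\right) = \left(-10240 + \left(\frac{1}{2} \left(- \frac{1}{103}\right) - -2175\right)\right) \left(-58775\right) = \left(-10240 + \left(- \frac{1}{206} + 2175\right)\right) \left(-58775\right) = \left(-10240 + \frac{448049}{206}\right) \left(-58775\right) = \left(- \frac{1661391}{206}\right) \left(-58775\right) = \frac{97648256025}{206}$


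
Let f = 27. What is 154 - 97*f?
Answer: -2465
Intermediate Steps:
154 - 97*f = 154 - 97*27 = 154 - 2619 = -2465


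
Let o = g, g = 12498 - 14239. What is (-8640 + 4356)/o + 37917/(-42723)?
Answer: 13001315/8264527 ≈ 1.5731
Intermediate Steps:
g = -1741
o = -1741
(-8640 + 4356)/o + 37917/(-42723) = (-8640 + 4356)/(-1741) + 37917/(-42723) = -4284*(-1/1741) + 37917*(-1/42723) = 4284/1741 - 4213/4747 = 13001315/8264527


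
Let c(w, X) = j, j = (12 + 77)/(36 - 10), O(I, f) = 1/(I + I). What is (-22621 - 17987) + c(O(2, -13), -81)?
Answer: -1055719/26 ≈ -40605.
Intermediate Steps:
O(I, f) = 1/(2*I)
j = 89/26 ≈ 3.4231
c(w, X) = 89/26
(-22621 - 17987) + c(O(2, -13), -81) = (-22621 - 17987) + 89/26 = -40608 + 89/26 = -1055719/26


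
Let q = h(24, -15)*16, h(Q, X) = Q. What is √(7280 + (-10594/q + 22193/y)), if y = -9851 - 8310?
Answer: √1377562309630221/435864 ≈ 85.154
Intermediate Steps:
y = -18161
q = 384 (q = 24*16 = 384)
√(7280 + (-10594/q + 22193/y)) = √(7280 + (-10594/384 + 22193/(-18161))) = √(7280 + (-10594*1/384 + 22193*(-1/18161))) = √(7280 + (-5297/192 - 22193/18161)) = √(7280 - 100459873/3486912) = √(25284259487/3486912) = √1377562309630221/435864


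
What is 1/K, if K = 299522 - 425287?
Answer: -1/125765 ≈ -7.9513e-6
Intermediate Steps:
K = -125765
1/K = 1/(-125765) = -1/125765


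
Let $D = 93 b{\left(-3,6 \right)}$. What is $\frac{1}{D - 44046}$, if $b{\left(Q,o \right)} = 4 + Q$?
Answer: $- \frac{1}{43953} \approx -2.2752 \cdot 10^{-5}$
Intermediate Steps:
$D = 93$ ($D = 93 \left(4 - 3\right) = 93 \cdot 1 = 93$)
$\frac{1}{D - 44046} = \frac{1}{93 - 44046} = \frac{1}{-43953} = - \frac{1}{43953}$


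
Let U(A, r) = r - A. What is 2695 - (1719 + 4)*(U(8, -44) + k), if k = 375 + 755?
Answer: -1854699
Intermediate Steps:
k = 1130
2695 - (1719 + 4)*(U(8, -44) + k) = 2695 - (1719 + 4)*((-44 - 1*8) + 1130) = 2695 - 1723*((-44 - 8) + 1130) = 2695 - 1723*(-52 + 1130) = 2695 - 1723*1078 = 2695 - 1*1857394 = 2695 - 1857394 = -1854699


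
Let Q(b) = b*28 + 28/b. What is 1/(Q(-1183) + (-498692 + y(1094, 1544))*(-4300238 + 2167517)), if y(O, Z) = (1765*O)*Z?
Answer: -169/1074378790510459412 ≈ -1.5730e-16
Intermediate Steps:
Q(b) = 28*b + 28/b
y(O, Z) = 1765*O*Z
1/(Q(-1183) + (-498692 + y(1094, 1544))*(-4300238 + 2167517)) = 1/((28*(-1183) + 28/(-1183)) + (-498692 + 1765*1094*1544)*(-4300238 + 2167517)) = 1/((-33124 + 28*(-1/1183)) + (-498692 + 2981325040)*(-2132721)) = 1/((-33124 - 4/169) + 2980826348*(-2132721)) = 1/(-5597960/169 - 6357270949732908) = 1/(-1074378790510459412/169) = -169/1074378790510459412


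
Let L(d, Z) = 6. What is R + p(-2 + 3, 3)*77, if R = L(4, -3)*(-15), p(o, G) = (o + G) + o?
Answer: 295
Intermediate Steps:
p(o, G) = G + 2*o (p(o, G) = (G + o) + o = G + 2*o)
R = -90 (R = 6*(-15) = -90)
R + p(-2 + 3, 3)*77 = -90 + (3 + 2*(-2 + 3))*77 = -90 + (3 + 2*1)*77 = -90 + (3 + 2)*77 = -90 + 5*77 = -90 + 385 = 295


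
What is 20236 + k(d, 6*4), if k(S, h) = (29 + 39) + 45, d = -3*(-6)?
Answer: 20349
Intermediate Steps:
d = 18
k(S, h) = 113 (k(S, h) = 68 + 45 = 113)
20236 + k(d, 6*4) = 20236 + 113 = 20349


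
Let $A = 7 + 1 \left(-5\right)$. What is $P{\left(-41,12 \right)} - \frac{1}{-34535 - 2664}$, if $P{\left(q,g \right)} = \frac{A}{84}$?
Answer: $\frac{37241}{1562358} \approx 0.023836$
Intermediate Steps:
$A = 2$ ($A = 7 - 5 = 2$)
$P{\left(q,g \right)} = \frac{1}{42}$ ($P{\left(q,g \right)} = \frac{2}{84} = 2 \cdot \frac{1}{84} = \frac{1}{42}$)
$P{\left(-41,12 \right)} - \frac{1}{-34535 - 2664} = \frac{1}{42} - \frac{1}{-34535 - 2664} = \frac{1}{42} - \frac{1}{-37199} = \frac{1}{42} - - \frac{1}{37199} = \frac{1}{42} + \frac{1}{37199} = \frac{37241}{1562358}$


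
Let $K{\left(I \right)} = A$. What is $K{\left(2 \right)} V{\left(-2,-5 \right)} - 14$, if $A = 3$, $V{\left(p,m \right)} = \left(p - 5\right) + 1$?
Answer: $-32$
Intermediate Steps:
$V{\left(p,m \right)} = -4 + p$ ($V{\left(p,m \right)} = \left(-5 + p\right) + 1 = -4 + p$)
$K{\left(I \right)} = 3$
$K{\left(2 \right)} V{\left(-2,-5 \right)} - 14 = 3 \left(-4 - 2\right) - 14 = 3 \left(-6\right) - 14 = -18 - 14 = -32$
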